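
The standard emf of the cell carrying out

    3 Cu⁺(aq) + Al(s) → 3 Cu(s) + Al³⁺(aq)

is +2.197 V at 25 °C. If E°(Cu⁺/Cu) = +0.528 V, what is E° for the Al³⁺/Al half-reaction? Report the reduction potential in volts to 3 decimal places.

−1.669 V

In the reaction as written the Cu⁺/Cu couple is reduced (cathode) and Al³⁺/Al is oxidized (anode), so E°cell = E°(Cu⁺/Cu) − E°(Al³⁺/Al).
E°(Al³⁺/Al) = E°(cathode) − E°cell = +0.528 − (+2.197) = −1.669 V.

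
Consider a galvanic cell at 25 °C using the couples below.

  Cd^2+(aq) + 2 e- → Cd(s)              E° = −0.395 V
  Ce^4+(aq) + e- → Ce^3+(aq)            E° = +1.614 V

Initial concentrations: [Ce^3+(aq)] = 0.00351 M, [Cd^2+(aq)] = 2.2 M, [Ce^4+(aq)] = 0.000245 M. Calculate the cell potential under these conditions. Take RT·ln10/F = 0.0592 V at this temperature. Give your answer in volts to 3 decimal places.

+1.930 V

Ce⁴⁺/Ce³⁺ is reduced (cathode, E° = +1.614 V) and Cd²⁺/Cd is oxidized (anode).
The standard potential is +1.614 − (−0.395) = +2.009 V and the balanced reaction transfers n = 2 electrons.
For the overall reaction 2 Ce^4+(aq) + Cd(s) → 2 Ce^3+(aq) + Cd^2+(aq), Q = ([Ce^3+(aq)]^2·[Cd^2+(aq)]) / [Ce^4+(aq)]^2 = 452, giving log Q = 2.655.
E = E° − (0.0592/n)·log Q = +2.009 − (0.0592/2)(2.655) = +1.930 V.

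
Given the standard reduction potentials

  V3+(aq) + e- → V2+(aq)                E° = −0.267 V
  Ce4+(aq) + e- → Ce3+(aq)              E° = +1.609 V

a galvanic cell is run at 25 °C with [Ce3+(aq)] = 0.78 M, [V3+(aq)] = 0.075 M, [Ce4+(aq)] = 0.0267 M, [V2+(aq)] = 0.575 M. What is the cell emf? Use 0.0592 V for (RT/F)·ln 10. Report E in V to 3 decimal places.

Since E°(Ce⁴⁺/Ce³⁺) > E°(V³⁺/V²⁺), Ce⁴⁺/Ce³⁺ serves as the cathode.
E°cell = +1.609 − (−0.267) = +1.876 V, with n = 1 electron transferred.
The balanced reaction is Ce4+(aq) + V2+(aq) → Ce3+(aq) + V3+(aq), so Q = ([Ce3+(aq)]·[V3+(aq)]) / ([Ce4+(aq)]·[V2+(aq)]) = 3.81 and log Q = 0.581.
Applying E = E° − (RT ln10/nF)·log Q gives +1.876 − (0.0592/1)(0.581) = +1.842 V.

+1.842 V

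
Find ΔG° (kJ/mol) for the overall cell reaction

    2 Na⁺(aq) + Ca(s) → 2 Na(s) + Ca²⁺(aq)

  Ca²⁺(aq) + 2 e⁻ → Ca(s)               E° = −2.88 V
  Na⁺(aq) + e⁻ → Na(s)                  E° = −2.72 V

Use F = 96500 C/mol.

−30.9 kJ/mol

In the reaction as written Na⁺(aq) is reduced, so the Na⁺/Na couple is the cathode and Ca²⁺/Ca is the anode.
E°cell = −2.72 − (−2.88) = +0.16 V; balancing electrons gives n = 2.
ΔG° = −nFE°cell = −(2)(96500)(+0.16) J/mol = −30.9 kJ/mol.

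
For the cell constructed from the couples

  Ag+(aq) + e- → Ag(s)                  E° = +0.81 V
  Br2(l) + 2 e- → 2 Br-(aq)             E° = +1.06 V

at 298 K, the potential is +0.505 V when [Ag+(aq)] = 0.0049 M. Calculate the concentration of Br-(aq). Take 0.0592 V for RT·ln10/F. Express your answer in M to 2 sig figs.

0.010 M

The Br₂/Br⁻ couple has the larger reduction potential, so it is the cathode: E°cell = +1.06 − (+0.81) = +0.25 V and n = 2.
Rearranging E = E° − (0.0592/n)·log Q gives log Q = 2(+0.25 − (+0.505))/0.0592 = −8.615.
The balanced reaction is Br2(l) + 2 Ag(s) → 2 Br-(aq) + 2 Ag+(aq), so Q = [Br-(aq)]^2·[Ag+(aq)]^2.
Substituting the known concentrations and solving, log [Br-(aq)] = −1.998 and [Br-(aq)] = 0.010 M.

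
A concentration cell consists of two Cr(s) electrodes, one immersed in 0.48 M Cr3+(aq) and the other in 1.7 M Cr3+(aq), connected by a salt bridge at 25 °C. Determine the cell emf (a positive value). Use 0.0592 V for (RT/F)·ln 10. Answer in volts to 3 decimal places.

0.011 V

For a concentration cell E°cell = 0, since both electrodes use the same couple.
The compartment with the higher Cr3+(aq) concentration (1.7 M) acts as the cathode; ions are reduced there and produced at the dilute (0.48 M) anode.
With n = 3, Ecell = −(0.0592/3)·log([dilute]/[conc]) = −(0.0592/3)·log(0.48/1.7) = +0.011 V.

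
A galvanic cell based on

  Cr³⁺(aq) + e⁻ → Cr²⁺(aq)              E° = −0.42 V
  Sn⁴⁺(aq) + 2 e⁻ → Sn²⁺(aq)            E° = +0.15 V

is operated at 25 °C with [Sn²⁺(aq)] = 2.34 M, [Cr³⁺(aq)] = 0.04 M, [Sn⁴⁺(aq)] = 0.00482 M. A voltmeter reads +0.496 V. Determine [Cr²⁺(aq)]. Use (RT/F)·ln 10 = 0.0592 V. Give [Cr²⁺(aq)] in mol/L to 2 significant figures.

0.050 M

The Sn⁴⁺/Sn²⁺ couple has the larger reduction potential, so it is the cathode: E°cell = +0.15 − (−0.42) = +0.57 V and n = 2.
Since E = E° − (0.0592/n)·log Q, log Q = n(E° − E)/0.0592 = 2.500.
The balanced reaction is Sn⁴⁺(aq) + 2 Cr²⁺(aq) → Sn²⁺(aq) + 2 Cr³⁺(aq), so Q = ([Sn²⁺(aq)]·[Cr³⁺(aq)]^2) / ([Sn⁴⁺(aq)]·[Cr²⁺(aq)]^2).
Isolating [Cr²⁺(aq)] in Q = 10^{2.500} yields log [Cr²⁺(aq)] = −1.305, i.e. 0.050 M.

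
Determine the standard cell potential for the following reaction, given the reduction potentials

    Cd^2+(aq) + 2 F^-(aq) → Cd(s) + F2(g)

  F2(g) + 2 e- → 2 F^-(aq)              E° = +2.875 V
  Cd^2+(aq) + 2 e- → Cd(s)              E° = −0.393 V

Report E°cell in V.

Cd^2+(aq) gains electrons, so the Cd²⁺/Cd couple is the cathode; the F₂/F⁻ couple is the anode.
E°cell = E°(cathode) − E°(anode) = −0.393 − (+2.875) = −3.268 V.
The negative E°cell means the reaction is non-spontaneous in the direction written.

−3.268 V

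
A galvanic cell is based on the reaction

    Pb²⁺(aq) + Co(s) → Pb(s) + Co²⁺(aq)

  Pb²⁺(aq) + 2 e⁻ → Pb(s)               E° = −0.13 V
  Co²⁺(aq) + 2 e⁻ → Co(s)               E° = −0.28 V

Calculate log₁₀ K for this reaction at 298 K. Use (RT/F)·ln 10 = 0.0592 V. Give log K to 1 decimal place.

The Pb²⁺/Pb couple is reduced (cathode); E°cell = −0.13 − (−0.28) = +0.15 V with n = 2.
At equilibrium E = 0, so log K = nE°cell / 0.0592 = (2)(+0.15) / 0.0592 = 5.1.

log K = 5.1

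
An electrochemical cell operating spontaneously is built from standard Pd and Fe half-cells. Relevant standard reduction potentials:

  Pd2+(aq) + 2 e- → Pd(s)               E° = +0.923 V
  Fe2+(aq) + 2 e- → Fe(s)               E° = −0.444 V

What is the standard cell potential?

+1.367 V

Of the two couples in this cell, the one with the more positive reduction potential is reduced at the cathode: here that is Pd²⁺/Pd (+0.923 V); Fe²⁺/Fe (−0.444 V) is the anode.
E°cell = E°(cathode) − E°(anode) = +0.923 − (−0.444) = +1.367 V.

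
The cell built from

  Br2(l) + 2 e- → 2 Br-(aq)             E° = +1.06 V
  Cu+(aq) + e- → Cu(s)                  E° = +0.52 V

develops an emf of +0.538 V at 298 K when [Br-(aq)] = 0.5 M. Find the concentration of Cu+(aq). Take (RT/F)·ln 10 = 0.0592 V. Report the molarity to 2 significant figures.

2.2 M

Br₂/Br⁻ is the cathode (higher E°); E°cell = +1.06 − (+0.52) = +0.54 V with n = 2.
Rearranging E = E° − (0.0592/n)·log Q gives log Q = 2(+0.54 − (+0.538))/0.0592 = 0.068.
For Br2(l) + 2 Cu(s) → 2 Br-(aq) + 2 Cu+(aq), the reaction quotient is Q = [Br-(aq)]^2·[Cu+(aq)]^2.
Isolating [Cu+(aq)] in Q = 10^{0.068} yields log [Cu+(aq)] = 0.335, i.e. 2.2 M.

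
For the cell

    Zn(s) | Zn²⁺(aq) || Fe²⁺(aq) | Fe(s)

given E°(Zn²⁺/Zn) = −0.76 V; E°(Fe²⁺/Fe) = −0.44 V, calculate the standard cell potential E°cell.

By convention the left-hand electrode in cell notation is the anode (oxidation) and the right-hand electrode is the cathode (reduction).
E°cell = E°(right) − E°(left) = −0.44 − (−0.76) = +0.32 V.

+0.32 V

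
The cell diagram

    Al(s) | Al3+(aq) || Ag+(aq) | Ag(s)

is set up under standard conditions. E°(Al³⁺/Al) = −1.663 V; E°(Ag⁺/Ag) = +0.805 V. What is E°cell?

By convention the left-hand electrode in cell notation is the anode (oxidation) and the right-hand electrode is the cathode (reduction).
E°cell = E°(right) − E°(left) = +0.805 − (−1.663) = +2.468 V.

+2.468 V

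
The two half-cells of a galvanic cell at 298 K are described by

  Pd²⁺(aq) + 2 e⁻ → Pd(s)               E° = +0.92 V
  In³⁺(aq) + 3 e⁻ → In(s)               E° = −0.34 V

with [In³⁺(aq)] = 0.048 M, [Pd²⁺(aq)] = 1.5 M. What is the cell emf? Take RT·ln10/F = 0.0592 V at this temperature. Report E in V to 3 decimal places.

Pd²⁺/Pd is reduced (cathode, E° = +0.92 V) and In³⁺/In is oxidized (anode).
E°cell = E°cat − E°an = +0.92 − (−0.34) = +1.26 V; n = 6.
The balanced reaction is 3 Pd²⁺(aq) + 2 In(s) → 3 Pd(s) + 2 In³⁺(aq), so Q = [In³⁺(aq)]^2 / [Pd²⁺(aq)]^3 = 0.000683 and log Q = −3.166.
By the Nernst equation, E = +1.26 − (0.0592/6)·(−3.166) = +1.291 V.

+1.291 V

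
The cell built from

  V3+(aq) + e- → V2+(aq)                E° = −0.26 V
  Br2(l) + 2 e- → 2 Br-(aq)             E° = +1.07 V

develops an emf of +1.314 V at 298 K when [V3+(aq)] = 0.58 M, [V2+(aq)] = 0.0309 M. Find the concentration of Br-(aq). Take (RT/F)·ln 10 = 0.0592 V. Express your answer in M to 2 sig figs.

The Br₂/Br⁻ couple has the larger reduction potential, so it is the cathode: E°cell = +1.07 − (−0.26) = +1.33 V and n = 2.
From the Nernst equation, log Q = n(E° − E)/0.0592 = 2·(+1.33 − (+1.314))/0.0592 = 0.541.
Balancing electrons gives Br2(l) + 2 V2+(aq) → 2 Br-(aq) + 2 V3+(aq); thus Q = ([Br-(aq)]^2·[V3+(aq)]^2) / [V2+(aq)]^2.
Solving for the unknown gives log [Br-(aq)] = −1.003, so [Br-(aq)] ≈ 0.099 M.

0.099 M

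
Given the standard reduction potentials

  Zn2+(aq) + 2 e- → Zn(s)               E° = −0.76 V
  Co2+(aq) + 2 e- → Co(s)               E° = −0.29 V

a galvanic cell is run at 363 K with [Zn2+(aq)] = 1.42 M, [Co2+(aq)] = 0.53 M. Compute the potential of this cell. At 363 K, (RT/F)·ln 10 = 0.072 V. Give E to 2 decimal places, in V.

+0.45 V

Since E°(Co²⁺/Co) > E°(Zn²⁺/Zn), Co²⁺/Co serves as the cathode.
E°cell = E°cat − E°an = −0.29 − (−0.76) = +0.47 V; n = 2.
Balancing gives Co2+(aq) + Zn(s) → Co(s) + Zn2+(aq); hence Q = [Zn2+(aq)] / [Co2+(aq)] = 2.68 (log Q = 0.428).
By the Nernst equation, E = +0.47 − (0.072/2)·(0.428) = +0.45 V.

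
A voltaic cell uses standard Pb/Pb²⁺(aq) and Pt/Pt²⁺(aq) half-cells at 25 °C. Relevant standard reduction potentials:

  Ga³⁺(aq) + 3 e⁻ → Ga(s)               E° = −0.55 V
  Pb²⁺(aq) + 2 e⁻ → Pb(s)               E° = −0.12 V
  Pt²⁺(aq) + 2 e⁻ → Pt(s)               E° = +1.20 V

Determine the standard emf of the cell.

+1.32 V

Of the two couples in this cell, the one with the more positive reduction potential is reduced at the cathode: here that is Pt²⁺/Pt (+1.20 V); Pb²⁺/Pb (−0.12 V) is the anode.
E°cell = E°(cathode) − E°(anode) = +1.20 − (−0.12) = +1.32 V.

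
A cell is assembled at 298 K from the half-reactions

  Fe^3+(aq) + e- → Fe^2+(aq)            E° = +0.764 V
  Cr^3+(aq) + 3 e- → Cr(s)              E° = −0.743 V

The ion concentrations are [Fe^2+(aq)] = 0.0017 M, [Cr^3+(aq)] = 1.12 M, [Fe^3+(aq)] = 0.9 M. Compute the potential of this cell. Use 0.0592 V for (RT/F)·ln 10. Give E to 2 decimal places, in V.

The Fe³⁺/Fe²⁺ couple has the more positive E°, so it is the cathode; Cr³⁺/Cr is the anode.
The standard potential is +0.764 − (−0.743) = +1.507 V and the balanced reaction transfers n = 3 electrons.
Balancing gives 3 Fe^3+(aq) + Cr(s) → 3 Fe^2+(aq) + Cr^3+(aq); hence Q = ([Fe^2+(aq)]^3·[Cr^3+(aq)]) / [Fe^3+(aq)]^3 = 7.55×10^−9 (log Q = −8.122).
Applying E = E° − (RT ln10/nF)·log Q gives +1.507 − (0.0592/3)(−8.122) = +1.67 V.

+1.67 V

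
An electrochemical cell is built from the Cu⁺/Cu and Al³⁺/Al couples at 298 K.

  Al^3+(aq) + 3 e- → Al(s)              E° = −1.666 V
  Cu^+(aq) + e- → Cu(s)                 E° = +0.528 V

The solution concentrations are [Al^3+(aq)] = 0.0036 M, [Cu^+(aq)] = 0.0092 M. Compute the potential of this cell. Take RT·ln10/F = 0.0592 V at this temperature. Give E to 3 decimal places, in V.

+2.122 V

The Cu⁺/Cu couple has the more positive E°, so it is the cathode; Al³⁺/Al is the anode.
E°cell = E°cat − E°an = +0.528 − (−1.666) = +2.194 V; n = 3.
For the overall reaction 3 Cu^+(aq) + Al(s) → 3 Cu(s) + Al^3+(aq), Q = [Al^3+(aq)] / [Cu^+(aq)]^3 = 4.62×10^3, giving log Q = 3.665.
E = E° − (0.0592/n)·log Q = +2.194 − (0.0592/3)(3.665) = +2.122 V.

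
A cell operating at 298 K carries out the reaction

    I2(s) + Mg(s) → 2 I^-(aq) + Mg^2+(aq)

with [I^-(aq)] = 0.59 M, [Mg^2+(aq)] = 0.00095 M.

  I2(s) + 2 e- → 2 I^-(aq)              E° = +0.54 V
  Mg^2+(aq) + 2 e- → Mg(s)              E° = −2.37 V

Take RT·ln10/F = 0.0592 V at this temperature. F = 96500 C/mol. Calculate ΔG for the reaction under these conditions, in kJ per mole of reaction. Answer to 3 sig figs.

−582 kJ/mol

The standard cell potential is +0.54 − (−2.37) = +2.91 V, with n = 2 electrons in the balanced equation.
Here Q = [I^-(aq)]^2·[Mg^2+(aq)] = 0.000331 (log Q = −3.481), giving E = +2.91 − (0.0592/2)·(−3.481) = +3.0130 V.
Finally ΔG = −nFE = −(2)(96500 C/mol)(+3.0130 V) = −582 kJ/mol.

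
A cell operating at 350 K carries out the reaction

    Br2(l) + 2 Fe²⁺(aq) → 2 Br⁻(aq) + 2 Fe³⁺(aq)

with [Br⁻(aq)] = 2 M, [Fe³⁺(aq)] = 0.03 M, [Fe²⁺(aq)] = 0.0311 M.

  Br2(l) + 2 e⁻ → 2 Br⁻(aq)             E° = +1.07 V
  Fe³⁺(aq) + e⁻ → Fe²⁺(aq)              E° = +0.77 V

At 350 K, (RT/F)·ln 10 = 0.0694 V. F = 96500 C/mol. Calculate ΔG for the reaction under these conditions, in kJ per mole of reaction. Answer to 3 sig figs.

−54.1 kJ/mol

The standard cell potential is +1.07 − (+0.77) = +0.30 V, with n = 2 electrons in the balanced equation.
Here Q = ([Br⁻(aq)]^2·[Fe³⁺(aq)]^2) / [Fe²⁺(aq)]^2 = 3.72 (log Q = 0.571), giving E = +0.30 − (0.0694/2)·(0.571) = +0.2802 V.
ΔG = −nFE = −(2)(96500)(+0.2802) J/mol = −54.1 kJ/mol.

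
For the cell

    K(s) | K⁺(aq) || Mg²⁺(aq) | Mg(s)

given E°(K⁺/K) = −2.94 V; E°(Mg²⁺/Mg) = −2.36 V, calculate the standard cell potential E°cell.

By convention the left-hand electrode in cell notation is the anode (oxidation) and the right-hand electrode is the cathode (reduction).
E°cell = E°(right) − E°(left) = −2.36 − (−2.94) = +0.58 V.

+0.58 V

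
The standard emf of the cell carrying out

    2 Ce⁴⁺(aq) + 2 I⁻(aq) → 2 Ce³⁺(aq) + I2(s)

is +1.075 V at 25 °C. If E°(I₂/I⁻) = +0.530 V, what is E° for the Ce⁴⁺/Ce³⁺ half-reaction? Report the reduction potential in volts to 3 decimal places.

+1.605 V

In the reaction as written the Ce⁴⁺/Ce³⁺ couple is reduced (cathode) and I₂/I⁻ is oxidized (anode), so E°cell = E°(Ce⁴⁺/Ce³⁺) − E°(I₂/I⁻).
E°(Ce⁴⁺/Ce³⁺) = E°cell + E°(anode) = +1.075 + (+0.530) = +1.605 V.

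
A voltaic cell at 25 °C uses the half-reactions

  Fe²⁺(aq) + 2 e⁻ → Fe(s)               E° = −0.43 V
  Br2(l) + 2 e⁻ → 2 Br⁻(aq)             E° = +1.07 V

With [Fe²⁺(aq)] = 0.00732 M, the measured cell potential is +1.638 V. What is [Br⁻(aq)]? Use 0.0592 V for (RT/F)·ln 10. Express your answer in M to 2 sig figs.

Br₂/Br⁻ is the cathode (higher E°); E°cell = +1.07 − (−0.43) = +1.50 V with n = 2.
From the Nernst equation, log Q = n(E° − E)/0.0592 = 2·(+1.50 − (+1.638))/0.0592 = −4.662.
For Br2(l) + Fe(s) → 2 Br⁻(aq) + Fe²⁺(aq), the reaction quotient is Q = [Br⁻(aq)]^2·[Fe²⁺(aq)].
Solving for the unknown gives log [Br⁻(aq)] = −1.263, so [Br⁻(aq)] ≈ 0.055 M.

0.055 M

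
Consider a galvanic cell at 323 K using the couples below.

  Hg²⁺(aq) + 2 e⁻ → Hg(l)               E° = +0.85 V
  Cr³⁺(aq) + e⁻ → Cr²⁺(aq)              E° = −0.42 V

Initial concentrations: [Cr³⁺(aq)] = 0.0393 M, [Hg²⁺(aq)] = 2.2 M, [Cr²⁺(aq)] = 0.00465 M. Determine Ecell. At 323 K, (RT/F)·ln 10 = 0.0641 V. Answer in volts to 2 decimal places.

+1.22 V

Hg²⁺/Hg is reduced (cathode, E° = +0.85 V) and Cr³⁺/Cr²⁺ is oxidized (anode).
E°cell = +0.85 − (−0.42) = +1.27 V, with n = 2 electrons transferred.
Balancing gives Hg²⁺(aq) + 2 Cr²⁺(aq) → Hg(l) + 2 Cr³⁺(aq); hence Q = [Cr³⁺(aq)]^2 / ([Hg²⁺(aq)]·[Cr²⁺(aq)]^2) = 32.5 (log Q = 1.511).
By the Nernst equation, E = +1.27 − (0.0641/2)·(1.511) = +1.22 V.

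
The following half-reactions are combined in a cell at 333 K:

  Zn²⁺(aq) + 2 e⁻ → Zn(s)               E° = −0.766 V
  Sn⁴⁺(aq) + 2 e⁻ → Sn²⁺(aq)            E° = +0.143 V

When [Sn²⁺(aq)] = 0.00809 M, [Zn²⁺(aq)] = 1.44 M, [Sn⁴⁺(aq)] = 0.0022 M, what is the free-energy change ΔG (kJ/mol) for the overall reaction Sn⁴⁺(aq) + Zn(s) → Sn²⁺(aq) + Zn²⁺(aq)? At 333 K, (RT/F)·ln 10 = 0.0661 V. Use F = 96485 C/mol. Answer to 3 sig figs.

The standard cell potential is +0.143 − (−0.766) = +0.909 V, with n = 2 electrons in the balanced equation.
Here Q = ([Sn²⁺(aq)]·[Zn²⁺(aq)]) / [Sn⁴⁺(aq)] = 5.3 (log Q = 0.724), giving E = +0.909 − (0.0661/2)·(0.724) = +0.8851 V.
ΔG = −nFE = −(2)(96485)(+0.8851) J/mol = −171 kJ/mol.

−171 kJ/mol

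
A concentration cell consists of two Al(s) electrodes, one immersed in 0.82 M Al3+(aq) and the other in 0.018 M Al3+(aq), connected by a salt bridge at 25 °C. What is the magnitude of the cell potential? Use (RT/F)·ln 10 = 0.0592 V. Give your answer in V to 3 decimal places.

For a concentration cell E°cell = 0, since both electrodes use the same couple.
The compartment with the higher Al3+(aq) concentration (0.82 M) acts as the cathode; ions are reduced there and produced at the dilute (0.018 M) anode.
With n = 3, Ecell = −(0.0592/3)·log([dilute]/[conc]) = −(0.0592/3)·log(0.018/0.82) = +0.033 V.

0.033 V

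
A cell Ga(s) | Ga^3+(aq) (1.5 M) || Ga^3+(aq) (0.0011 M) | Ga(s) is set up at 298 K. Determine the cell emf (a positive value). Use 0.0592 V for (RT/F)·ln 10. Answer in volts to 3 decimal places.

0.062 V

For a concentration cell E°cell = 0, since both electrodes use the same couple.
The compartment with the higher Ga^3+(aq) concentration (1.5 M) acts as the cathode; ions are reduced there and produced at the dilute (0.0011 M) anode.
With n = 3, Ecell = −(0.0592/3)·log([dilute]/[conc]) = −(0.0592/3)·log(0.0011/1.5) = +0.062 V.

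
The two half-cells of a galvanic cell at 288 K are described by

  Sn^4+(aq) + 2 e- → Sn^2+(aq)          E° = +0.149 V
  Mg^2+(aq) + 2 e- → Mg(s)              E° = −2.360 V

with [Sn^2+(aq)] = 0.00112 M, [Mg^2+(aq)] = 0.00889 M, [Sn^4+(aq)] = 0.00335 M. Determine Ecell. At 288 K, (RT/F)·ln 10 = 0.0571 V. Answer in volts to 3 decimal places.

Sn⁴⁺/Sn²⁺ is reduced (cathode, E° = +0.149 V) and Mg²⁺/Mg is oxidized (anode).
E°cell = +0.149 − (−2.360) = +2.509 V, with n = 2 electrons transferred.
For the overall reaction Sn^4+(aq) + Mg(s) → Sn^2+(aq) + Mg^2+(aq), Q = ([Sn^2+(aq)]·[Mg^2+(aq)]) / [Sn^4+(aq)] = 0.00297, giving log Q = −2.527.
Applying E = E° − (RT ln10/nF)·log Q gives +2.509 − (0.0571/2)(−2.527) = +2.581 V.

+2.581 V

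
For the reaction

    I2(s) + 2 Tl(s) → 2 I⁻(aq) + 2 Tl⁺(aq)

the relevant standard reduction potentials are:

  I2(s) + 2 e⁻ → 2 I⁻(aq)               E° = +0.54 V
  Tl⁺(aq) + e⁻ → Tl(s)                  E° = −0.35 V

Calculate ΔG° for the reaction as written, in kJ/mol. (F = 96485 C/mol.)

In the reaction as written I2(s) is reduced, so the I₂/I⁻ couple is the cathode and Tl⁺/Tl is the anode.
E°cell = +0.54 − (−0.35) = +0.89 V; balancing electrons gives n = 2.
ΔG° = −nFE°cell = −(2)(96485)(+0.89) J/mol = −172 kJ/mol.

−172 kJ/mol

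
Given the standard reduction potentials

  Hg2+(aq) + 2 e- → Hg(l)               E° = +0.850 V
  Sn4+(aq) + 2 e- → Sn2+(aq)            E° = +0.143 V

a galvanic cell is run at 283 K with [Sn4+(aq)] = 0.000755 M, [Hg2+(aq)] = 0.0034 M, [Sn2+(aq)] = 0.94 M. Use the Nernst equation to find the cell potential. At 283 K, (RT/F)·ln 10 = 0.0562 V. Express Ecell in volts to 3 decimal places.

+0.725 V

Hg²⁺/Hg is reduced (cathode, E° = +0.850 V) and Sn⁴⁺/Sn²⁺ is oxidized (anode).
The standard potential is +0.850 − (+0.143) = +0.707 V and the balanced reaction transfers n = 2 electrons.
Balancing gives Hg2+(aq) + Sn2+(aq) → Hg(l) + Sn4+(aq); hence Q = [Sn4+(aq)] / ([Hg2+(aq)]·[Sn2+(aq)]) = 0.236 (log Q = −0.627).
Applying E = E° − (RT ln10/nF)·log Q gives +0.707 − (0.0562/2)(−0.627) = +0.725 V.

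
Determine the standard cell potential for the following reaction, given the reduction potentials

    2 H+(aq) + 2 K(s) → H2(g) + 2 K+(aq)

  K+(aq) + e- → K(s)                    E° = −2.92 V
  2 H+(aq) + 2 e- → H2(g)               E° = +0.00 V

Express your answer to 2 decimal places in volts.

+2.92 V

In the reaction as written, H+(aq) is reduced (cathode) and K+(aq) is produced by oxidation at the anode.
E°cell = E°(cathode) − E°(anode) = +0.00 − (−2.92) = +2.92 V.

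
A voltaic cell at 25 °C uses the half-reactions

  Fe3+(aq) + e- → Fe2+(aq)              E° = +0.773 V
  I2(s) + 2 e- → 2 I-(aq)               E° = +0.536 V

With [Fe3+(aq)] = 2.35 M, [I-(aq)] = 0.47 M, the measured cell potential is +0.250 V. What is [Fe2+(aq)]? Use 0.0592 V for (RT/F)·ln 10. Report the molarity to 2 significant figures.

With Fe³⁺/Fe²⁺ at the cathode and I₂/I⁻ at the anode, E°cell = +0.773 − (+0.536) = +0.237 V (n = 2).
Since E = E° − (0.0592/n)·log Q, log Q = n(E° − E)/0.0592 = −0.439.
The balanced reaction is 2 Fe3+(aq) + 2 I-(aq) → 2 Fe2+(aq) + I2(s), so Q = [Fe2+(aq)]^2 / ([Fe3+(aq)]^2·[I-(aq)]^2).
Isolating [Fe2+(aq)] in Q = 10^{−0.439} yields log [Fe2+(aq)] = −0.176, i.e. 0.67 M.

0.67 M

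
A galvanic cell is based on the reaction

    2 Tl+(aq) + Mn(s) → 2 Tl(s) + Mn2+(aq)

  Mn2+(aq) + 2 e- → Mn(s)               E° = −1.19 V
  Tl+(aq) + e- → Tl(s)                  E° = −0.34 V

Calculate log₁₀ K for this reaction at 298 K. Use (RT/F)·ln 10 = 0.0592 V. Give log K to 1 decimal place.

log K = 28.7

The Tl⁺/Tl couple is reduced (cathode); E°cell = −0.34 − (−1.19) = +0.85 V with n = 2.
At equilibrium E = 0, so log K = nE°cell / 0.0592 = (2)(+0.85) / 0.0592 = 28.7.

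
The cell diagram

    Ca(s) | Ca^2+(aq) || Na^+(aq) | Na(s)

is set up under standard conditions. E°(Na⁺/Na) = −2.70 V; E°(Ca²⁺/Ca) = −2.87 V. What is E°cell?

By convention the left-hand electrode in cell notation is the anode (oxidation) and the right-hand electrode is the cathode (reduction).
E°cell = E°(right) − E°(left) = −2.70 − (−2.87) = +0.17 V.

+0.17 V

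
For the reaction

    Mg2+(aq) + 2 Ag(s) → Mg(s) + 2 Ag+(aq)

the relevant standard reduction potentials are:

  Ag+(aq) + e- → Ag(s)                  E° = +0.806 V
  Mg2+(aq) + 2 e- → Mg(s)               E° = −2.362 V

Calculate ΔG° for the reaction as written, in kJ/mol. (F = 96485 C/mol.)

In the reaction as written Mg2+(aq) is reduced, so the Mg²⁺/Mg couple is the cathode and Ag⁺/Ag is the anode.
E°cell = −2.362 − (+0.806) = −3.168 V; balancing electrons gives n = 2.
ΔG° = −nFE°cell = −(2)(96485)(−3.168) J/mol = +611 kJ/mol.

+611 kJ/mol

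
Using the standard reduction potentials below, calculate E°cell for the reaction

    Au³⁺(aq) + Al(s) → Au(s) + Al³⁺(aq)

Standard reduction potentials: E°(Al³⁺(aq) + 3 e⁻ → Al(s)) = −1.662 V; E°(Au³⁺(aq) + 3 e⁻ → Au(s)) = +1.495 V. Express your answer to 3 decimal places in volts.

In the reaction as written, Au³⁺(aq) is reduced (cathode) and Al³⁺(aq) is produced by oxidation at the anode.
E°cell = E°(cathode) − E°(anode) = +1.495 − (−1.662) = +3.157 V.

+3.157 V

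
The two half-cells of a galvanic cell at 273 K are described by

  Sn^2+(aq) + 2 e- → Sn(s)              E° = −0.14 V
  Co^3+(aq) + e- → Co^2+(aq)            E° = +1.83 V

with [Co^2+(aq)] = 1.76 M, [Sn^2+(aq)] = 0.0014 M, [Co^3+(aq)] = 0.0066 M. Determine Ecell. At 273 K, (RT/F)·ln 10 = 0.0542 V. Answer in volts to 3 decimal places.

+1.916 V

Co³⁺/Co²⁺ is reduced (cathode, E° = +1.83 V) and Sn²⁺/Sn is oxidized (anode).
E°cell = E°cat − E°an = +1.83 − (−0.14) = +1.97 V; n = 2.
Balancing gives 2 Co^3+(aq) + Sn(s) → 2 Co^2+(aq) + Sn^2+(aq); hence Q = ([Co^2+(aq)]^2·[Sn^2+(aq)]) / [Co^3+(aq)]^2 = 99.6 (log Q = 1.998).
E = E° − (0.0542/n)·log Q = +1.97 − (0.0542/2)(1.998) = +1.916 V.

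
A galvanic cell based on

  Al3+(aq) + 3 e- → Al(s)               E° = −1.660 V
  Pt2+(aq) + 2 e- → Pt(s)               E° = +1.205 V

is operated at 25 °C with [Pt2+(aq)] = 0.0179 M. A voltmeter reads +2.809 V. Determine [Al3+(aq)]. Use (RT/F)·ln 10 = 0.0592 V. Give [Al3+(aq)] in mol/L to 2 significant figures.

1.6 M

The Pt²⁺/Pt couple has the larger reduction potential, so it is the cathode: E°cell = +1.205 − (−1.660) = +2.865 V and n = 6.
Since E = E° − (0.0592/n)·log Q, log Q = n(E° − E)/0.0592 = 5.676.
For 3 Pt2+(aq) + 2 Al(s) → 3 Pt(s) + 2 Al3+(aq), the reaction quotient is Q = [Al3+(aq)]^2 / [Pt2+(aq)]^3.
Solving for the unknown gives log [Al3+(aq)] = 0.217, so [Al3+(aq)] ≈ 1.6 M.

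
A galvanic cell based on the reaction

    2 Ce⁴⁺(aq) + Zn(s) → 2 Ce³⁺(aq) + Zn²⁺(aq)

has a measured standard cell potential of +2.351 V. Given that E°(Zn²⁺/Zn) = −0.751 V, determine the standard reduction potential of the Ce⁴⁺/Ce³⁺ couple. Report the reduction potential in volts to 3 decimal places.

In the reaction as written the Ce⁴⁺/Ce³⁺ couple is reduced (cathode) and Zn²⁺/Zn is oxidized (anode), so E°cell = E°(Ce⁴⁺/Ce³⁺) − E°(Zn²⁺/Zn).
E°(Ce⁴⁺/Ce³⁺) = E°cell + E°(anode) = +2.351 + (−0.751) = +1.600 V.

+1.600 V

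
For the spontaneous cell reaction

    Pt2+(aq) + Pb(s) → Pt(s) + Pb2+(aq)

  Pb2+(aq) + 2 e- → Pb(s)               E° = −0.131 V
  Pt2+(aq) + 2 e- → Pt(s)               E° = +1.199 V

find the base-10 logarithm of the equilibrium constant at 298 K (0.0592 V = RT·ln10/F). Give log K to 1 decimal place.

log K = 44.9

The Pt²⁺/Pt couple is reduced (cathode); E°cell = +1.199 − (−0.131) = +1.330 V with n = 2.
At equilibrium E = 0, so log K = nE°cell / 0.0592 = (2)(+1.330) / 0.0592 = 44.9.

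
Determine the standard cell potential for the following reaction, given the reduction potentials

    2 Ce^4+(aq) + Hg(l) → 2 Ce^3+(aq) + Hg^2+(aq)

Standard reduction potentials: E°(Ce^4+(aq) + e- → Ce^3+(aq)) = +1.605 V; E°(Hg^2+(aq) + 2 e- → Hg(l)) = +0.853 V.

+0.752 V

Ce^4+(aq) gains electrons, so the Ce⁴⁺/Ce³⁺ couple is the cathode; the Hg²⁺/Hg couple is the anode.
E°cell = E°(cathode) − E°(anode) = +1.605 − (+0.853) = +0.752 V.
The positive value indicates the reaction is spontaneous as written.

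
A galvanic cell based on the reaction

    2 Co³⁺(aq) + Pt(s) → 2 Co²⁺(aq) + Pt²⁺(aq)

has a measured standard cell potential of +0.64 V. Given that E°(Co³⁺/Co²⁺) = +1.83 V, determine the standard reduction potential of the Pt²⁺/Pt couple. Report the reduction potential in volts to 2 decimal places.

+1.19 V

In the reaction as written the Co³⁺/Co²⁺ couple is reduced (cathode) and Pt²⁺/Pt is oxidized (anode), so E°cell = E°(Co³⁺/Co²⁺) − E°(Pt²⁺/Pt).
E°(Pt²⁺/Pt) = E°(cathode) − E°cell = +1.83 − (+0.64) = +1.19 V.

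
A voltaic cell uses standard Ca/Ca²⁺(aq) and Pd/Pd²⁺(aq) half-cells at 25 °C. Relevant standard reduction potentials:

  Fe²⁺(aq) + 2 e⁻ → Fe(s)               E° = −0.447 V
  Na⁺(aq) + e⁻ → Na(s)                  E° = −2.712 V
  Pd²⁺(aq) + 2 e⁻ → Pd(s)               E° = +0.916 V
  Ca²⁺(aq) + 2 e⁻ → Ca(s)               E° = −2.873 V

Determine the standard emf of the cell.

+3.789 V

Of the two couples in this cell, the one with the more positive reduction potential is reduced at the cathode: here that is Pd²⁺/Pd (+0.916 V); Ca²⁺/Ca (−2.873 V) is the anode.
E°cell = E°(cathode) − E°(anode) = +0.916 − (−2.873) = +3.789 V.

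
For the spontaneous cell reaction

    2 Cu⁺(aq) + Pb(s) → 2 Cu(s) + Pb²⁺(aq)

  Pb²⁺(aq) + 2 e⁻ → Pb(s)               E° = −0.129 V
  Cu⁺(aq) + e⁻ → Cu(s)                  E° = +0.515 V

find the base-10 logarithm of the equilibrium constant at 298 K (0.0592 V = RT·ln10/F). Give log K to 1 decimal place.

The Cu⁺/Cu couple is reduced (cathode); E°cell = +0.515 − (−0.129) = +0.644 V with n = 2.
At equilibrium E = 0, so log K = nE°cell / 0.0592 = (2)(+0.644) / 0.0592 = 21.8.

log K = 21.8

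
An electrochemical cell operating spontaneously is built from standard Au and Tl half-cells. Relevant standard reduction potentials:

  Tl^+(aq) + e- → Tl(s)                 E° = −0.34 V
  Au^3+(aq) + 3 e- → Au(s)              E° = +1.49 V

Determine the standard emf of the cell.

+1.83 V

The Au³⁺/Au couple has the higher E°, so Au ion is reduced (cathode) and Tl is oxidized (anode).
E°cell = E°(cathode) − E°(anode) = +1.49 − (−0.34) = +1.83 V.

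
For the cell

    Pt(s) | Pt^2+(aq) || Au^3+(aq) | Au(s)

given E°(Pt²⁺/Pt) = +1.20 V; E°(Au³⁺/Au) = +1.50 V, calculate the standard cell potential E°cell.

+0.30 V

By convention the left-hand electrode in cell notation is the anode (oxidation) and the right-hand electrode is the cathode (reduction).
E°cell = E°(right) − E°(left) = +1.50 − (+1.20) = +0.30 V.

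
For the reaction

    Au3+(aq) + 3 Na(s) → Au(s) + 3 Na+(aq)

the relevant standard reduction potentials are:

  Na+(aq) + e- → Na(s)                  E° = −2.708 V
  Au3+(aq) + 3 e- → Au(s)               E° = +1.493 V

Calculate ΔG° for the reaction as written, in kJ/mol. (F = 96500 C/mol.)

−1216 kJ/mol

In the reaction as written Au3+(aq) is reduced, so the Au³⁺/Au couple is the cathode and Na⁺/Na is the anode.
E°cell = +1.493 − (−2.708) = +4.201 V; balancing electrons gives n = 3.
ΔG° = −nFE°cell = −(3)(96500)(+4.201) J/mol = −1216 kJ/mol.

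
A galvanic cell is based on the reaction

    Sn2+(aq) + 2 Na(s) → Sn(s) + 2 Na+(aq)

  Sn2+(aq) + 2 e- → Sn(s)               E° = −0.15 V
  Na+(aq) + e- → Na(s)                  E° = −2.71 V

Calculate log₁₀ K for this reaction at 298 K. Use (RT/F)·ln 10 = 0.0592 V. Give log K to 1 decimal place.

The Sn²⁺/Sn couple is reduced (cathode); E°cell = −0.15 − (−2.71) = +2.56 V with n = 2.
At equilibrium E = 0, so log K = nE°cell / 0.0592 = (2)(+2.56) / 0.0592 = 86.5.

log K = 86.5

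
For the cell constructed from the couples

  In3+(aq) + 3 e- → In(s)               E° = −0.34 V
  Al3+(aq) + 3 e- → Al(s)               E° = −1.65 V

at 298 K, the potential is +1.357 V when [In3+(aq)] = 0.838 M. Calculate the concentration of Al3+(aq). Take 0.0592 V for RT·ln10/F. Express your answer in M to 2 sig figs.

0.0035 M

The In³⁺/In couple has the larger reduction potential, so it is the cathode: E°cell = −0.34 − (−1.65) = +1.31 V and n = 3.
Since E = E° − (0.0592/n)·log Q, log Q = n(E° − E)/0.0592 = −2.382.
For In3+(aq) + Al(s) → In(s) + Al3+(aq), the reaction quotient is Q = [Al3+(aq)] / [In3+(aq)].
Substituting the known concentrations and solving, log [Al3+(aq)] = −2.459 and [Al3+(aq)] = 0.0035 M.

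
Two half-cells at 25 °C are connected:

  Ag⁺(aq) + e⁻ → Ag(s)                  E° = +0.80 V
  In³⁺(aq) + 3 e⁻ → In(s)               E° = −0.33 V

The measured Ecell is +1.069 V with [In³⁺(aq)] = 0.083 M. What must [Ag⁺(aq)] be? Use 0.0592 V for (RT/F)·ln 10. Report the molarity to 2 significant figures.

The Ag⁺/Ag couple has the larger reduction potential, so it is the cathode: E°cell = +0.80 − (−0.33) = +1.13 V and n = 3.
Rearranging E = E° − (0.0592/n)·log Q gives log Q = 3(+1.13 − (+1.069))/0.0592 = 3.091.
The balanced reaction is 3 Ag⁺(aq) + In(s) → 3 Ag(s) + In³⁺(aq), so Q = [In³⁺(aq)] / [Ag⁺(aq)]^3.
Solving for the unknown gives log [Ag⁺(aq)] = −1.391, so [Ag⁺(aq)] ≈ 0.041 M.

0.041 M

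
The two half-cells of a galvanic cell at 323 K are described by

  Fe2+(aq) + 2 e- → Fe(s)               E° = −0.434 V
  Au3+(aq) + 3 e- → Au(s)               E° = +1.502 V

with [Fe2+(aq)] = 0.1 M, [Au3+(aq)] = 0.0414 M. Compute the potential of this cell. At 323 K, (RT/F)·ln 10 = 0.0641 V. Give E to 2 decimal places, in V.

The Au³⁺/Au couple has the more positive E°, so it is the cathode; Fe²⁺/Fe is the anode.
E°cell = +1.502 − (−0.434) = +1.936 V, with n = 6 electrons transferred.
Balancing gives 2 Au3+(aq) + 3 Fe(s) → 2 Au(s) + 3 Fe2+(aq); hence Q = [Fe2+(aq)]^3 / [Au3+(aq)]^2 = 0.583 (log Q = −0.234).
Applying E = E° − (RT ln10/nF)·log Q gives +1.936 − (0.0641/6)(−0.234) = +1.94 V.

+1.94 V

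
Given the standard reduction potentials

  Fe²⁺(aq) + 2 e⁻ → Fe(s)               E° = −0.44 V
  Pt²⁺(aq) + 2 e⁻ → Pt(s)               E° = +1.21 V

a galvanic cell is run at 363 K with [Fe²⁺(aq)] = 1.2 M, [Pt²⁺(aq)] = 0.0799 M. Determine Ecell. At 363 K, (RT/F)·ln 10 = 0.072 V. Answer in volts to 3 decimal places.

Pt²⁺/Pt is reduced (cathode, E° = +1.21 V) and Fe²⁺/Fe is oxidized (anode).
The standard potential is +1.21 − (−0.44) = +1.65 V and the balanced reaction transfers n = 2 electrons.
The balanced reaction is Pt²⁺(aq) + Fe(s) → Pt(s) + Fe²⁺(aq), so Q = [Fe²⁺(aq)] / [Pt²⁺(aq)] = 15 and log Q = 1.177.
By the Nernst equation, E = +1.65 − (0.072/2)·(1.177) = +1.608 V.

+1.608 V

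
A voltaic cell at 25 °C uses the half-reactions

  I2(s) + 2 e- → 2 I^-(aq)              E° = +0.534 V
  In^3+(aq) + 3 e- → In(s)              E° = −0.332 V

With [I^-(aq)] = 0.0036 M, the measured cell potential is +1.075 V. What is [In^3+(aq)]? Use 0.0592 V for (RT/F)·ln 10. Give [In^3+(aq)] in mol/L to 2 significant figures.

0.00055 M

The I₂/I⁻ couple has the larger reduction potential, so it is the cathode: E°cell = +0.534 − (−0.332) = +0.866 V and n = 6.
Rearranging E = E° − (0.0592/n)·log Q gives log Q = 6(+0.866 − (+1.075))/0.0592 = −21.182.
For 3 I2(s) + 2 In(s) → 6 I^-(aq) + 2 In^3+(aq), the reaction quotient is Q = [I^-(aq)]^6·[In^3+(aq)]^2.
Isolating [In^3+(aq)] in Q = 10^{−21.182} yields log [In^3+(aq)] = −3.260, i.e. 0.00055 M.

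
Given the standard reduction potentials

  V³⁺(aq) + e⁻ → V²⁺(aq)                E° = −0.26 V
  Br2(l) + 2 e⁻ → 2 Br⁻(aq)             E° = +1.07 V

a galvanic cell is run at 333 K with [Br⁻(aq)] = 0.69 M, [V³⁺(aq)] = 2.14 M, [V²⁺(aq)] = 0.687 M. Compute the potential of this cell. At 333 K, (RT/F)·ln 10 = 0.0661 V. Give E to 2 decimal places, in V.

Br₂/Br⁻ is reduced (cathode, E° = +1.07 V) and V³⁺/V²⁺ is oxidized (anode).
The standard potential is +1.07 − (−0.26) = +1.33 V and the balanced reaction transfers n = 2 electrons.
Balancing gives Br2(l) + 2 V²⁺(aq) → 2 Br⁻(aq) + 2 V³⁺(aq); hence Q = ([Br⁻(aq)]^2·[V³⁺(aq)]^2) / [V²⁺(aq)]^2 = 4.62 (log Q = 0.665).
By the Nernst equation, E = +1.33 − (0.0661/2)·(0.665) = +1.31 V.

+1.31 V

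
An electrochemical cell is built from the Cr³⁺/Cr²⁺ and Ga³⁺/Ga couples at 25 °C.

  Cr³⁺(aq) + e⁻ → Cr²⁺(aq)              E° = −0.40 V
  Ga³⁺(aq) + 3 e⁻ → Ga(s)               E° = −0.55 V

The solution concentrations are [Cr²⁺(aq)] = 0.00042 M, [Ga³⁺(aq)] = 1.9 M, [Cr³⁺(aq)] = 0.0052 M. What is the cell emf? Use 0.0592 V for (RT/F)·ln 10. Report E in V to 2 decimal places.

The Cr³⁺/Cr²⁺ couple has the more positive E°, so it is the cathode; Ga³⁺/Ga is the anode.
The standard potential is −0.40 − (−0.55) = +0.15 V and the balanced reaction transfers n = 3 electrons.
The balanced reaction is 3 Cr³⁺(aq) + Ga(s) → 3 Cr²⁺(aq) + Ga³⁺(aq), so Q = ([Cr²⁺(aq)]^3·[Ga³⁺(aq)]) / [Cr³⁺(aq)]^3 = 0.001 and log Q = −3.000.
Applying E = E° − (RT ln10/nF)·log Q gives +0.15 − (0.0592/3)(−3.000) = +0.21 V.

+0.21 V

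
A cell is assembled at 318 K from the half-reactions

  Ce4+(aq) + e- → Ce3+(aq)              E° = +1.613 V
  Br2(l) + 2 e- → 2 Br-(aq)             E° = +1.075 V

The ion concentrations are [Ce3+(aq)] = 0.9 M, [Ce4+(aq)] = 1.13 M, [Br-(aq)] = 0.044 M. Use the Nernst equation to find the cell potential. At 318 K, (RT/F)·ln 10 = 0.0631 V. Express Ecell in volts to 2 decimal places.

+0.46 V

Since E°(Ce⁴⁺/Ce³⁺) > E°(Br₂/Br⁻), Ce⁴⁺/Ce³⁺ serves as the cathode.
E°cell = +1.613 − (+1.075) = +0.538 V, with n = 2 electrons transferred.
For the overall reaction 2 Ce4+(aq) + 2 Br-(aq) → 2 Ce3+(aq) + Br2(l), Q = [Ce3+(aq)]^2 / ([Ce4+(aq)]^2·[Br-(aq)]^2) = 328, giving log Q = 2.515.
By the Nernst equation, E = +0.538 − (0.0631/2)·(2.515) = +0.46 V.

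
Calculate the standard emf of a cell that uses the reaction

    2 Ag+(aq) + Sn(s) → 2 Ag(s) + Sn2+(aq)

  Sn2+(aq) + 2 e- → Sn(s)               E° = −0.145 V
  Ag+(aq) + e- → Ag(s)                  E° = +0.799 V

+0.944 V

In the reaction as written, Ag+(aq) is reduced (cathode) and Sn2+(aq) is produced by oxidation at the anode.
E°cell = E°(cathode) − E°(anode) = +0.799 − (−0.145) = +0.944 V.
The positive value indicates the reaction is spontaneous as written.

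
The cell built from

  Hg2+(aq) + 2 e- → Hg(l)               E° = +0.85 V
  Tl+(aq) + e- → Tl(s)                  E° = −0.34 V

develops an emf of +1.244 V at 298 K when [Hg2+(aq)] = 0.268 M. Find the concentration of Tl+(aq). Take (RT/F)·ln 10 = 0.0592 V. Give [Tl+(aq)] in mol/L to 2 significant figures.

Hg²⁺/Hg is the cathode (higher E°); E°cell = +0.85 − (−0.34) = +1.19 V with n = 2.
Rearranging E = E° − (0.0592/n)·log Q gives log Q = 2(+1.19 − (+1.244))/0.0592 = −1.824.
For Hg2+(aq) + 2 Tl(s) → Hg(l) + 2 Tl+(aq), the reaction quotient is Q = [Tl+(aq)]^2 / [Hg2+(aq)].
Isolating [Tl+(aq)] in Q = 10^{−1.824} yields log [Tl+(aq)] = −1.198, i.e. 0.063 M.

0.063 M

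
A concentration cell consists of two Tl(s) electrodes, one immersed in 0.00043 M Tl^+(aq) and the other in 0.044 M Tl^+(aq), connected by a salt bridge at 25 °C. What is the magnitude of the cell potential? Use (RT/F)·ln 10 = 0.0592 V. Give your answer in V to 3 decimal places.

0.119 V

For a concentration cell E°cell = 0, since both electrodes use the same couple.
The compartment with the higher Tl^+(aq) concentration (0.044 M) acts as the cathode; ions are reduced there and produced at the dilute (0.00043 M) anode.
With n = 1, Ecell = −(0.0592/1)·log([dilute]/[conc]) = −(0.0592/1)·log(0.00043/0.044) = +0.119 V.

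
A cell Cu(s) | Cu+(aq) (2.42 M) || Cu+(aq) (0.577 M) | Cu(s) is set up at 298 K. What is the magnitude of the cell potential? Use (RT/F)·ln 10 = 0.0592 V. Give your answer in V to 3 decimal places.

For a concentration cell E°cell = 0, since both electrodes use the same couple.
The compartment with the higher Cu+(aq) concentration (2.42 M) acts as the cathode; ions are reduced there and produced at the dilute (0.577 M) anode.
With n = 1, Ecell = −(0.0592/1)·log([dilute]/[conc]) = −(0.0592/1)·log(0.577/2.42) = +0.037 V.

0.037 V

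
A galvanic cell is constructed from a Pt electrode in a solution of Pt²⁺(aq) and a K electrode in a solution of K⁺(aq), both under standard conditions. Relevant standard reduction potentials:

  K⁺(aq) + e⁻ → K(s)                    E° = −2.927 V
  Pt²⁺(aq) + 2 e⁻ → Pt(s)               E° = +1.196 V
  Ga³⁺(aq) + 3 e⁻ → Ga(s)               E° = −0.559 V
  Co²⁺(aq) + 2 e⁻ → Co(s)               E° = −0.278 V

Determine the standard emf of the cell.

+4.123 V

Of the two couples in this cell, the one with the more positive reduction potential is reduced at the cathode: here that is Pt²⁺/Pt (+1.196 V); K⁺/K (−2.927 V) is the anode.
E°cell = E°(cathode) − E°(anode) = +1.196 − (−2.927) = +4.123 V.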